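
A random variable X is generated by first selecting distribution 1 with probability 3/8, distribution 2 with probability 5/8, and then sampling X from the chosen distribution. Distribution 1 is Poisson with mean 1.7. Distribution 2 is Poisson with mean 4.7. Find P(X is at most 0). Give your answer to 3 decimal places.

Conditional on each component, P(X ≤ 0): 1: 0.182684; 2: 0.00909528.
By total probability, P(X ≤ 0) = 0.375·0.182684 + 0.625·0.00909528 = 0.0741909.

0.074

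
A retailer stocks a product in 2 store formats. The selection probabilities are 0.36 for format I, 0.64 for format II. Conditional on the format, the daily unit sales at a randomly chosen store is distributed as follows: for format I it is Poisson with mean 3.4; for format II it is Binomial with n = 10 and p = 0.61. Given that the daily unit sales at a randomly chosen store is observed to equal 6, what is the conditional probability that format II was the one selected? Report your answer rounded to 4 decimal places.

0.8614

Likelihoods P(X=6 | ·): I: 0.0716044; II: 0.250298.
Posterior ∝ prior × likelihood. Numerator for II: 0.64·0.250298 = 0.16019.
Normalizing constant: 0.36·0.0716044 + 0.64·0.250298 = 0.185968.
P(II | observation) = 0.16019 / 0.185968 = 0.861387.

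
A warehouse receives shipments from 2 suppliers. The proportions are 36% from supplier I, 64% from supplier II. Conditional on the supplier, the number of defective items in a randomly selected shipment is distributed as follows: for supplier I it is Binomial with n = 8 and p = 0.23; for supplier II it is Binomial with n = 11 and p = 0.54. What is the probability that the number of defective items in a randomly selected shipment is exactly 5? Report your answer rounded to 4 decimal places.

0.1346

Conditional on each supplier, P(X = 5): I: 0.0164551; II: 0.200982.
By total probability, P(X = 5) = 0.36·0.0164551 + 0.64·0.200982 = 0.134552.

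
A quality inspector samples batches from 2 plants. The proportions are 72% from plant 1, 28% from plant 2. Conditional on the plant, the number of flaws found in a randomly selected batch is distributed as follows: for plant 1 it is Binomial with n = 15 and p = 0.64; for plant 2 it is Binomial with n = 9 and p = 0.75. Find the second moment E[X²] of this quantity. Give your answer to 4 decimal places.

82.0735

For each component E[X²] = Var + (mean)², giving 1: 95.616; 2: 47.25.
Overall E[X²] = 0.72·95.616 + 0.28·47.25 = 82.0735.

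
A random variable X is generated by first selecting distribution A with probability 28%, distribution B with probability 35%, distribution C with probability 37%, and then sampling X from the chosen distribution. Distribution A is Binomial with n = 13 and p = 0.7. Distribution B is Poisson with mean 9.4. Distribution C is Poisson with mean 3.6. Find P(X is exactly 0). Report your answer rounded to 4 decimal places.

0.0101

Conditional on each component, P(X = 0): A: 1.59432e-07; B: 8.27241e-05; C: 0.0273237.
By total probability, P(X = 0) = 0.28·1.59432e-07 + 0.35·8.27241e-05 + 0.37·0.0273237 = 0.0101388.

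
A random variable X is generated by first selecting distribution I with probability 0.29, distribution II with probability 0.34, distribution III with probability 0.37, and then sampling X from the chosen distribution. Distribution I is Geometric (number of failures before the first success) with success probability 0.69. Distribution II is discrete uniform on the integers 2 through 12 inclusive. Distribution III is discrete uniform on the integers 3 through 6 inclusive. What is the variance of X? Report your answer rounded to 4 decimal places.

Per component, I: μ=0.449275, E[X²]=0.852972; II: μ=7, E[X²]=59; III: μ=4.5, E[X²]=21.5.
E[X] = 0.29·0.449275 + 0.34·7 + 0.37·4.5 = 4.17529.
E[X²] = 0.29·0.852972 + 0.34·59 + 0.37·21.5 = 28.2624.
Var(X) = E[X²] − (E[X])² = 28.2624 − 17.433 = 10.8293.

10.8293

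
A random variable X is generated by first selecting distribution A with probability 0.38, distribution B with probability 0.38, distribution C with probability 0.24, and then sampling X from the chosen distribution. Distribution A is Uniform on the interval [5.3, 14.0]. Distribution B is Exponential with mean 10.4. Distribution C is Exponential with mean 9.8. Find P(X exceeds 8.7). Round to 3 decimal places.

Conditional on each component, P(X > 8.7): A: 0.609195; B: 0.433207; C: 0.411579.
By total probability, P(X > 8.7) = 0.38·0.609195 + 0.38·0.433207 + 0.24·0.411579 = 0.494892.

0.495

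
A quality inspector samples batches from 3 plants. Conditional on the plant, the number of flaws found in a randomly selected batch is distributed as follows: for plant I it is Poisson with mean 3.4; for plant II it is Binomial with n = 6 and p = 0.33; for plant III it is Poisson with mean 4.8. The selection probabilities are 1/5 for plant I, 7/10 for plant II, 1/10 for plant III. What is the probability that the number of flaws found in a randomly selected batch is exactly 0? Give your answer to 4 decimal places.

0.0708

Conditional on each plant, P(X = 0): I: 0.0333733; II: 0.0904584; III: 0.00822975.
By total probability, P(X = 0) = 0.2·0.0333733 + 0.7·0.0904584 + 0.1·0.00822975 = 0.0708185.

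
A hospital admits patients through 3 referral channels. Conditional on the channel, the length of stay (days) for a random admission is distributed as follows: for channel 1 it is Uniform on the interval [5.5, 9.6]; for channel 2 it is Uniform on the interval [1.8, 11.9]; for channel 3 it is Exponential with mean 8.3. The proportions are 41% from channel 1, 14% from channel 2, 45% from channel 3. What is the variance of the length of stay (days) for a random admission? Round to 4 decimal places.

33.0293

Per component, 1: μ=7.55, E[X²]=58.4033; 2: μ=6.85, E[X²]=55.4233; 3: μ=8.3, E[X²]=137.78.
E[X] = 0.41·7.55 + 0.14·6.85 + 0.45·8.3 = 7.7895.
E[X²] = 0.41·58.4033 + 0.14·55.4233 + 0.45·137.78 = 93.7056.
Var(X) = E[X²] − (E[X])² = 93.7056 − 60.6763 = 33.0293.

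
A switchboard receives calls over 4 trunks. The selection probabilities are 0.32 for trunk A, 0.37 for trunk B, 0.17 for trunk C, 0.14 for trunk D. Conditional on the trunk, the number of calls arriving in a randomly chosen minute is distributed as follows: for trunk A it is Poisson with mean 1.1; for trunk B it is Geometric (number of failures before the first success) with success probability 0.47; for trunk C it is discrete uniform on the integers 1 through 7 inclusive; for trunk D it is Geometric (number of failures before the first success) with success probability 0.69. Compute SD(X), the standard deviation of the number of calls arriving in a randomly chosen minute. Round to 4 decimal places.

Per component, A: μ=1.1, E[X²]=2.31; B: μ=1.12766, E[X²]=3.67089; C: μ=4, E[X²]=20; D: μ=0.449275, E[X²]=0.852972.
E[X] = 0.32·1.1 + 0.37·1.12766 + 0.17·4 + 0.14·0.449275 = 1.51213.
E[X²] = 0.32·2.31 + 0.37·3.67089 + 0.17·20 + 0.14·0.852972 = 5.61685.
Var(X) = E[X²] − (E[X])² = 5.61685 − 2.28654 = 3.3303.
SD(X) = √3.3303 = 1.82491.

1.8249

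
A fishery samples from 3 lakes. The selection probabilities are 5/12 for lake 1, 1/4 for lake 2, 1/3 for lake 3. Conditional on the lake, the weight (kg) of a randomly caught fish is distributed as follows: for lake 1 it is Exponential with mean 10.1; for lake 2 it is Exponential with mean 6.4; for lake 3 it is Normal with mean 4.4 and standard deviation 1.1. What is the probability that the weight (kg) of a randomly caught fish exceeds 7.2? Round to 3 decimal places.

0.287

Conditional on each lake, P(X > 7.2): 1: 0.490235; 2: 0.324652; 3: 0.00545678.
By total probability, P(X > 7.2) = 0.416667·0.490235 + 0.25·0.324652 + 0.333333·0.00545678 = 0.287246.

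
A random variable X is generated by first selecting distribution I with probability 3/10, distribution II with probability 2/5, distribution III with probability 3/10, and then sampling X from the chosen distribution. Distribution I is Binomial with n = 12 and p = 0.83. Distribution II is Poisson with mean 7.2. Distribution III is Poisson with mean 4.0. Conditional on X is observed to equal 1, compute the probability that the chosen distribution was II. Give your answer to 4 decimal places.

0.0891

Likelihoods P(X=1 | ·): I: 3.41348e-08; II: 0.00537542; III: 0.0732626.
Posterior ∝ prior × likelihood. Numerator for II: 0.4·0.00537542 = 0.00215017.
Normalizing constant: 0.3·3.41348e-08 + 0.4·0.00537542 + 0.3·0.0732626 = 0.0241289.
P(II | observation) = 0.00215017 / 0.0241289 = 0.0891115.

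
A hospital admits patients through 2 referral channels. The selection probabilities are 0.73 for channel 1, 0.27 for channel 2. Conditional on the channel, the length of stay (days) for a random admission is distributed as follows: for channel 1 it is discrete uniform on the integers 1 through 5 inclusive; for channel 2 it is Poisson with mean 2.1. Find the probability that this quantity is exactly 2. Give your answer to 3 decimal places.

Conditional on each channel, P(X = 2): 1: 0.2; 2: 0.270016.
By total probability, P(X = 2) = 0.73·0.2 + 0.27·0.270016 = 0.218904.

0.219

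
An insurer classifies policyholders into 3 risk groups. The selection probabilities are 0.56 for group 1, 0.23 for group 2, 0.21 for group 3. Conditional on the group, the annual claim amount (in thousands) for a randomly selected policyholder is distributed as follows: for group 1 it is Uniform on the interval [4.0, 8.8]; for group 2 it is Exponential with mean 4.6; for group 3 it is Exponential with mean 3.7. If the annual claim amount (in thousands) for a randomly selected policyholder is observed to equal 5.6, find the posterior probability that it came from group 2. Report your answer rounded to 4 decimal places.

Likelihoods f(5.6 | ·): 1: 0.208333; 2: 0.0643481; 3: 0.059496.
Posterior ∝ prior × likelihood. Numerator for 2: 0.23·0.0643481 = 0.0148001.
Normalizing constant: 0.56·0.208333 + 0.23·0.0643481 + 0.21·0.059496 = 0.143961.
P(2 | observation) = 0.0148001 / 0.143961 = 0.102806.

0.1028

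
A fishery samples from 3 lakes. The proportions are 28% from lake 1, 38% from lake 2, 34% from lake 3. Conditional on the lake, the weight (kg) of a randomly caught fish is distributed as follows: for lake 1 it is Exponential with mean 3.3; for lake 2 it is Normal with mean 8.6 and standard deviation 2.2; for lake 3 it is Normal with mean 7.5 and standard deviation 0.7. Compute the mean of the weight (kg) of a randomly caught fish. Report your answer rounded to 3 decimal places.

Component means — 1: 3.3; 2: 8.6; 3: 7.5.
E[X] = 0.28·3.3 + 0.38·8.6 + 0.34·7.5 = 6.742.

6.742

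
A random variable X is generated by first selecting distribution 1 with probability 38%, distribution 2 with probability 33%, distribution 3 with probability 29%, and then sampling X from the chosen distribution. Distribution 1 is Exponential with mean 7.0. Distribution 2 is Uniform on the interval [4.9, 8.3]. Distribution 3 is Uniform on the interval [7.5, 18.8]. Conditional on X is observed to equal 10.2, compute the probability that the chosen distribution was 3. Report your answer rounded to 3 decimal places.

Likelihoods f(10.2 | ·): 1: 0.0332715; 2: 0; 3: 0.0884956.
Posterior ∝ prior × likelihood. Numerator for 3: 0.29·0.0884956 = 0.0256637.
Normalizing constant: 0.38·0.0332715 + 0.33·0 + 0.29·0.0884956 = 0.0383069.
P(3 | observation) = 0.0256637 / 0.0383069 = 0.66995.

0.670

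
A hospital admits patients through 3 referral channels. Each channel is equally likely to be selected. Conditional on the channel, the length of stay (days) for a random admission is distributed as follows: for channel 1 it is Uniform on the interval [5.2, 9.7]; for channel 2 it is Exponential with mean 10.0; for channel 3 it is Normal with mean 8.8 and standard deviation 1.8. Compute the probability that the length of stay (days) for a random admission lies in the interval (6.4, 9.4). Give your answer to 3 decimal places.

0.448

Conditional on each channel, P(6.4 < X < 9.4): 1: 0.666667; 2: 0.136665; 3: 0.539347.
By total probability, P(6.4 < X < 9.4) = 0.333333·0.666667 + 0.333333·0.136665 + 0.333333·0.539347 = 0.44756.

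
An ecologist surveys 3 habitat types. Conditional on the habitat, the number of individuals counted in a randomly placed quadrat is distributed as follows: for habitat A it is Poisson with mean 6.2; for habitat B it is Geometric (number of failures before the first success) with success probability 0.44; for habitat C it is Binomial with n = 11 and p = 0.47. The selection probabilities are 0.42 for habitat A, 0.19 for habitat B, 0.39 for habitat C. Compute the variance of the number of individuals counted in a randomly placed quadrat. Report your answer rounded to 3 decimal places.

Per component, A: μ=6.2, E[X²]=44.64; B: μ=1.27273, E[X²]=4.5124; C: μ=5.17, E[X²]=29.469.
E[X] = 0.42·6.2 + 0.19·1.27273 + 0.39·5.17 = 4.86212.
E[X²] = 0.42·44.64 + 0.19·4.5124 + 0.39·29.469 = 31.0991.
Var(X) = E[X²] − (E[X])² = 31.0991 − 23.6402 = 7.45887.

7.459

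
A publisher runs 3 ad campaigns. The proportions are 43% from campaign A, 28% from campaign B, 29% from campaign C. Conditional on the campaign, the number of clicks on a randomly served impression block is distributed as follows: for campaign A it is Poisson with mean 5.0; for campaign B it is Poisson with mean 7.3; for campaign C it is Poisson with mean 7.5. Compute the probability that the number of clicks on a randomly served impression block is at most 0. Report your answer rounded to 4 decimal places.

Conditional on each campaign, P(X ≤ 0): A: 0.00673795; B: 0.000675539; C: 0.000553084.
By total probability, P(X ≤ 0) = 0.43·0.00673795 + 0.28·0.000675539 + 0.29·0.000553084 = 0.00324686.

0.0032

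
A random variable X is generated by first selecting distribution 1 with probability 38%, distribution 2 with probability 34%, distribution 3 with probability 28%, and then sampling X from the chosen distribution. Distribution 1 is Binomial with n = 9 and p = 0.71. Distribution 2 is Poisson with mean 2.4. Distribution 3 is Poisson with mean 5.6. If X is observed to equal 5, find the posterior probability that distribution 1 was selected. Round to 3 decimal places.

0.473

Likelihoods P(X=5 | ·): 1: 0.160788; 2: 0.0601961; 3: 0.169711.
Posterior ∝ prior × likelihood. Numerator for 1: 0.38·0.160788 = 0.0610995.
Normalizing constant: 0.38·0.160788 + 0.34·0.0601961 + 0.28·0.169711 = 0.129085.
P(1 | observation) = 0.0610995 / 0.129085 = 0.473327.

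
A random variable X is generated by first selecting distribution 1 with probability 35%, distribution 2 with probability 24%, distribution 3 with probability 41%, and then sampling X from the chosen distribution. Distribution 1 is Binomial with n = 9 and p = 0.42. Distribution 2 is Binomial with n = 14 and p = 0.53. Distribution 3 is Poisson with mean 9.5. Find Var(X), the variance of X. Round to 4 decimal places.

Per component, 1: μ=3.78, E[X²]=16.4808; 2: μ=7.42, E[X²]=58.5438; 3: μ=9.5, E[X²]=99.75.
E[X] = 0.35·3.78 + 0.24·7.42 + 0.41·9.5 = 6.9988.
E[X²] = 0.35·16.4808 + 0.24·58.5438 + 0.41·99.75 = 60.7163.
Var(X) = E[X²] − (E[X])² = 60.7163 − 48.9832 = 11.7331.

11.7331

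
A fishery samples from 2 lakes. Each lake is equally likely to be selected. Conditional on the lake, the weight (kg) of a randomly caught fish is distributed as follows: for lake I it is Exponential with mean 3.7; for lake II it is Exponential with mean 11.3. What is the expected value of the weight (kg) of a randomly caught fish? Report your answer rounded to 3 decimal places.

7.500

Component means — I: 3.7; II: 11.3.
E[X] = 0.5·3.7 + 0.5·11.3 = 7.5.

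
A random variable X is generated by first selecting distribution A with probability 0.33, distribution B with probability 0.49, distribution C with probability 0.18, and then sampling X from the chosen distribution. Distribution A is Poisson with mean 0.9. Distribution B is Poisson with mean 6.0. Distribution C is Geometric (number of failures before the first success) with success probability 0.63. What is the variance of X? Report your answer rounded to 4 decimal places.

10.2004

Per component, A: μ=0.9, E[X²]=1.71; B: μ=6, E[X²]=42; C: μ=0.587302, E[X²]=1.27715.
E[X] = 0.33·0.9 + 0.49·6 + 0.18·0.587302 = 3.34271.
E[X²] = 0.33·1.71 + 0.49·42 + 0.18·1.27715 = 21.3742.
Var(X) = E[X²] − (E[X])² = 21.3742 − 11.1737 = 10.2004.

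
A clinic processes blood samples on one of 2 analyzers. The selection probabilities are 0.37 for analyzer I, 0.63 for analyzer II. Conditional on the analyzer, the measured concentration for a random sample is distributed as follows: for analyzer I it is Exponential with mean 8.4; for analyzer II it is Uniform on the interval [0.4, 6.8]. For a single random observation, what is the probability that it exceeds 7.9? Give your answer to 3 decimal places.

0.144

Conditional on each analyzer, P(X > 7.9): I: 0.390442; II: 0.
By total probability, P(X > 7.9) = 0.37·0.390442 + 0.63·0 = 0.144463.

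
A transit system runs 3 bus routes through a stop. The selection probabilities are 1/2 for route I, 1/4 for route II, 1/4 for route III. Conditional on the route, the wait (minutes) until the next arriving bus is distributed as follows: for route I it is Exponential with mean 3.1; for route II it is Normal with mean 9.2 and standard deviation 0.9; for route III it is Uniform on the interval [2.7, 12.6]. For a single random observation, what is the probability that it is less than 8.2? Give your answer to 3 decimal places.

0.637

Conditional on each route, P(X < 8.2): I: 0.929006; II: 0.13326; III: 0.555556.
By total probability, P(X < 8.2) = 0.5·0.929006 + 0.25·0.13326 + 0.25·0.555556 = 0.636707.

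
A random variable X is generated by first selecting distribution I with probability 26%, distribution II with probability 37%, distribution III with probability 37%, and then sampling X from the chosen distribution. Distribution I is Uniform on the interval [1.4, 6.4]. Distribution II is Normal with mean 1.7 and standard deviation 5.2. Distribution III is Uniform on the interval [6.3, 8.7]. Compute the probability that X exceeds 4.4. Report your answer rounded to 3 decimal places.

0.586

Conditional on each component, P(X > 4.4): I: 0.4; II: 0.3018; III: 1.
By total probability, P(X > 4.4) = 0.26·0.4 + 0.37·0.3018 + 0.37·1 = 0.585666.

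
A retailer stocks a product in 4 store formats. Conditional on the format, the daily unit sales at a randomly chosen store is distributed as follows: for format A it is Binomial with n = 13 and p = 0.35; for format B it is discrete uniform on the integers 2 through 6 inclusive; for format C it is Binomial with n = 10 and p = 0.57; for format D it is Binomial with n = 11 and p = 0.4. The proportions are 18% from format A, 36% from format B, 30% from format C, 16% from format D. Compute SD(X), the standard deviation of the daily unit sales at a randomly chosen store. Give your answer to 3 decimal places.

1.704

Per component, A: μ=4.55, E[X²]=23.66; B: μ=4, E[X²]=18; C: μ=5.7, E[X²]=34.941; D: μ=4.4, E[X²]=22.
E[X] = 0.18·4.55 + 0.36·4 + 0.3·5.7 + 0.16·4.4 = 4.673.
E[X²] = 0.18·23.66 + 0.36·18 + 0.3·34.941 + 0.16·22 = 24.7411.
Var(X) = E[X²] − (E[X])² = 24.7411 − 21.8369 = 2.90417.
SD(X) = √2.90417 = 1.70416.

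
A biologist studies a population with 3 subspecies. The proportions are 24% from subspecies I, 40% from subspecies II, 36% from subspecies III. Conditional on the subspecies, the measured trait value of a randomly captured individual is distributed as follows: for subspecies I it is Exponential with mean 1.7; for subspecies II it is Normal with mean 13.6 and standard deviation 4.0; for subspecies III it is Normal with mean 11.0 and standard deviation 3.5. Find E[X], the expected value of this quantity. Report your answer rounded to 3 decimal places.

9.808

Component means — I: 1.7; II: 13.6; III: 11.
E[X] = 0.24·1.7 + 0.4·13.6 + 0.36·11 = 9.808.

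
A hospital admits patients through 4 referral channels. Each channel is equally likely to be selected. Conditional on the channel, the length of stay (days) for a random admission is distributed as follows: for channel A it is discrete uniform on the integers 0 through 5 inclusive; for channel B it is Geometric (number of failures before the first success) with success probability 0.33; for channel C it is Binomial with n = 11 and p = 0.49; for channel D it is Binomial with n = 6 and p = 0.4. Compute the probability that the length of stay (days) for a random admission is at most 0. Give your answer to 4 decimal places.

0.1360

Conditional on each channel, P(X ≤ 0): A: 0.166667; B: 0.33; C: 0.000607116; D: 0.046656.
By total probability, P(X ≤ 0) = 0.25·0.166667 + 0.25·0.33 + 0.25·0.000607116 + 0.25·0.046656 = 0.135982.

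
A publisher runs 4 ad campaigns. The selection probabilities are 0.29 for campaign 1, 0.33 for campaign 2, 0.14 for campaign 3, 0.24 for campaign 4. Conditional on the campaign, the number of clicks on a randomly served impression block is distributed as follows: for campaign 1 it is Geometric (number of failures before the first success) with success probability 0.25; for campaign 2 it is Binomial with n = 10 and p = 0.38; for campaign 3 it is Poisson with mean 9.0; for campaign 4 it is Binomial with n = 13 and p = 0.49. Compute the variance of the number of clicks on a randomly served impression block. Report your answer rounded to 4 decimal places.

10.6152

Per component, 1: μ=3, E[X²]=21; 2: μ=3.8, E[X²]=16.796; 3: μ=9, E[X²]=90; 4: μ=6.37, E[X²]=43.8256.
E[X] = 0.29·3 + 0.33·3.8 + 0.14·9 + 0.24·6.37 = 4.9128.
E[X²] = 0.29·21 + 0.33·16.796 + 0.14·90 + 0.24·43.8256 = 34.7508.
Var(X) = E[X²] − (E[X])² = 34.7508 − 24.1356 = 10.6152.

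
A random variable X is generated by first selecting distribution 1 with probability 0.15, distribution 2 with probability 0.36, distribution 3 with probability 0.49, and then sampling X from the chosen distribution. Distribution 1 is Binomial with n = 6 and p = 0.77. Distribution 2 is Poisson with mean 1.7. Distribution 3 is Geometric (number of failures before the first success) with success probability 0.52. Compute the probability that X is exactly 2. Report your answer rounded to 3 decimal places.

Conditional on each component, P(X = 2): 1: 0.0248877; 2: 0.263978; 3: 0.119808.
By total probability, P(X = 2) = 0.15·0.0248877 + 0.36·0.263978 + 0.49·0.119808 = 0.157471.

0.157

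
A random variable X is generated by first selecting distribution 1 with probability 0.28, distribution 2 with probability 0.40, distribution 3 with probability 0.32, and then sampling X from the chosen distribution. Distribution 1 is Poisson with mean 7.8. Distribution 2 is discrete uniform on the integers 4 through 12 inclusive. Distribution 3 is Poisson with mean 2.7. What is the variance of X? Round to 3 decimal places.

Per component, 1: μ=7.8, E[X²]=68.64; 2: μ=8, E[X²]=70.6667; 3: μ=2.7, E[X²]=9.99.
E[X] = 0.28·7.8 + 0.4·8 + 0.32·2.7 = 6.248.
E[X²] = 0.28·68.64 + 0.4·70.6667 + 0.32·9.99 = 50.6827.
Var(X) = E[X²] − (E[X])² = 50.6827 − 39.0375 = 11.6452.

11.645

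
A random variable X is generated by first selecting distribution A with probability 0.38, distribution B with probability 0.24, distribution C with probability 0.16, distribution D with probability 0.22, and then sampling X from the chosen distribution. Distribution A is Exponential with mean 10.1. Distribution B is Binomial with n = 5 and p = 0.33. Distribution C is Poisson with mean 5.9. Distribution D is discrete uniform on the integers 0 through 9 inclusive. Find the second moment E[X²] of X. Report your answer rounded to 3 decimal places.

91.230

For each component E[X²] = Var + (mean)², giving A: 204.02; B: 3.828; C: 40.71; D: 28.5.
Overall E[X²] = 0.38·204.02 + 0.24·3.828 + 0.16·40.71 + 0.22·28.5 = 91.2299.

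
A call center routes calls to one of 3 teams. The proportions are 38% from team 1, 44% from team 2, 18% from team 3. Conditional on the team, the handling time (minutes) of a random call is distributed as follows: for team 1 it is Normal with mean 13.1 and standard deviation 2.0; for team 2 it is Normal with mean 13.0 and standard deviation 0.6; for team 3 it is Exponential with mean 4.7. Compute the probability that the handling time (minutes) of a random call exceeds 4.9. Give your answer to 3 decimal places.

Conditional on each team, P(X > 4.9): 1: 0.999979; 2: 1; 3: 0.352553.
By total probability, P(X > 4.9) = 0.38·0.999979 + 0.44·1 + 0.18·0.352553 = 0.883452.

0.883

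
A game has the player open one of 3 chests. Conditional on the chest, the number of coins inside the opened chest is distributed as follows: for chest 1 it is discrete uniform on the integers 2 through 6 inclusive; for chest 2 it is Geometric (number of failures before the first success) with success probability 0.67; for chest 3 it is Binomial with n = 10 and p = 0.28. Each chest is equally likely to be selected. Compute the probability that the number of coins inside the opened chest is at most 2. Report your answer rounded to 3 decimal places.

Conditional on each chest, P(X ≤ 2): 1: 0.2; 2: 0.964063; 3: 0.437829.
By total probability, P(X ≤ 2) = 0.333333·0.2 + 0.333333·0.964063 + 0.333333·0.437829 = 0.533964.

0.534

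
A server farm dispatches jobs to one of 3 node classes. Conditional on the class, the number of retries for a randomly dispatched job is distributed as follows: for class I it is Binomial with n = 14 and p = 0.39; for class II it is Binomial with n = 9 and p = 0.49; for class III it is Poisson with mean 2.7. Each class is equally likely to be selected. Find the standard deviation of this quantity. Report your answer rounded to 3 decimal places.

2.013

Per component, I: μ=5.46, E[X²]=33.1422; II: μ=4.41, E[X²]=21.6972; III: μ=2.7, E[X²]=9.99.
E[X] = 0.333333·5.46 + 0.333333·4.41 + 0.333333·2.7 = 4.19.
E[X²] = 0.333333·33.1422 + 0.333333·21.6972 + 0.333333·9.99 = 21.6098.
Var(X) = E[X²] − (E[X])² = 21.6098 − 17.5561 = 4.0537.
SD(X) = √4.0537 = 2.01338.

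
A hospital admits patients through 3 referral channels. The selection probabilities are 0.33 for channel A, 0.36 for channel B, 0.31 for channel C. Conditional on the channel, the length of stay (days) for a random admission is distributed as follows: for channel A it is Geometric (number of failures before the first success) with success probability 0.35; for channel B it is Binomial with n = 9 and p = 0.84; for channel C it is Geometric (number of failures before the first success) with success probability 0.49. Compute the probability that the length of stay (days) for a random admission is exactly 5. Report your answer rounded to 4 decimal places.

Conditional on each channel, P(X = 5): A: 0.0406102; B: 0.034534; C: 0.0169062.
By total probability, P(X = 5) = 0.33·0.0406102 + 0.36·0.034534 + 0.31·0.0169062 = 0.0310745.

0.0311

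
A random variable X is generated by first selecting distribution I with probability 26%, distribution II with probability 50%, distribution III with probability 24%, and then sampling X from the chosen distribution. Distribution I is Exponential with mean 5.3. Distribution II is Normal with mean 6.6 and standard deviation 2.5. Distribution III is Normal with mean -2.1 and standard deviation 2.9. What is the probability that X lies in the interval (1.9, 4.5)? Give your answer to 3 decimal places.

0.173

Conditional on each component, P(1.9 < X < 4.5): I: 0.270912; II: 0.1704; III: 0.0724724.
By total probability, P(1.9 < X < 4.5) = 0.26·0.270912 + 0.5·0.1704 + 0.24·0.0724724 = 0.173031.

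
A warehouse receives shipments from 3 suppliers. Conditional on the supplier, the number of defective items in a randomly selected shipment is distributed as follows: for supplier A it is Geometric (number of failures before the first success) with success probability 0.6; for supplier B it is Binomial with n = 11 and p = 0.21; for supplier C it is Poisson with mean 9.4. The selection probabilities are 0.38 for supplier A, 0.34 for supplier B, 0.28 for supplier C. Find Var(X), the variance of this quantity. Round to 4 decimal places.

Per component, A: μ=0.666667, E[X²]=1.55556; B: μ=2.31, E[X²]=7.161; C: μ=9.4, E[X²]=97.76.
E[X] = 0.38·0.666667 + 0.34·2.31 + 0.28·9.4 = 3.67073.
E[X²] = 0.38·1.55556 + 0.34·7.161 + 0.28·97.76 = 30.3987.
Var(X) = E[X²] − (E[X])² = 30.3987 − 13.4743 = 16.9244.

16.9244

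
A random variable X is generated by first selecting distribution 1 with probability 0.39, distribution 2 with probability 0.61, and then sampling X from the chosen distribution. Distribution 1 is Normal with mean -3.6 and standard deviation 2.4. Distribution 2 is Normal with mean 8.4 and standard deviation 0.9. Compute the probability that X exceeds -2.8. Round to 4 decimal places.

Conditional on each component, P(X > -2.8): 1: 0.369441; 2: 1.
By total probability, P(X > -2.8) = 0.39·0.369441 + 0.61·1 = 0.754082.

0.7541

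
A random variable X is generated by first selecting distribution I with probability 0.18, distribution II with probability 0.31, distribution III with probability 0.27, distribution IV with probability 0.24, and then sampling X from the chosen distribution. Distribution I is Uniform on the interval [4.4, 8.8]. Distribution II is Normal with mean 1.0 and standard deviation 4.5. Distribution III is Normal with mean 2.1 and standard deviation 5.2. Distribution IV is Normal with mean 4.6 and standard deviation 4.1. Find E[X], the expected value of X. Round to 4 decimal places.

3.1690

Component means — I: 6.6; II: 1; III: 2.1; IV: 4.6.
E[X] = 0.18·6.6 + 0.31·1 + 0.27·2.1 + 0.24·4.6 = 3.169.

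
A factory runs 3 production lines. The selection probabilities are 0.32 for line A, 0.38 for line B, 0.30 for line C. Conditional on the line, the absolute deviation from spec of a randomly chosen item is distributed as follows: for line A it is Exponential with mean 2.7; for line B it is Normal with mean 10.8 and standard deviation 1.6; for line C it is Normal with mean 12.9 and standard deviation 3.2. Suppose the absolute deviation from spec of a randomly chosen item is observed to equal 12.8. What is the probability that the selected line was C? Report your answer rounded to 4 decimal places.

Likelihoods f(12.8 | ·): A: 0.00323414; B: 0.114156; C: 0.124609.
Posterior ∝ prior × likelihood. Numerator for C: 0.3·0.124609 = 0.0373826.
Normalizing constant: 0.32·0.00323414 + 0.38·0.114156 + 0.3·0.124609 = 0.0817967.
P(C | observation) = 0.0373826 / 0.0817967 = 0.457018.

0.4570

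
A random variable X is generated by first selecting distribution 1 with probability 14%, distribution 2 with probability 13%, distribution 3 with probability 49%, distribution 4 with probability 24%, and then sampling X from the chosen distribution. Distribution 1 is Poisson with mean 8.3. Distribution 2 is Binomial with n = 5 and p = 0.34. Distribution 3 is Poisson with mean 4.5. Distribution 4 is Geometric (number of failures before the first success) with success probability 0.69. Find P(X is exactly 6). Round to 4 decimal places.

0.0787

Conditional on each component, P(X = 6): 1: 0.112847; 2: 0; 3: 0.12812; 4: 0.000612378.
By total probability, P(X = 6) = 0.14·0.112847 + 0.13·0 + 0.49·0.12812 + 0.24·0.000612378 = 0.0787245.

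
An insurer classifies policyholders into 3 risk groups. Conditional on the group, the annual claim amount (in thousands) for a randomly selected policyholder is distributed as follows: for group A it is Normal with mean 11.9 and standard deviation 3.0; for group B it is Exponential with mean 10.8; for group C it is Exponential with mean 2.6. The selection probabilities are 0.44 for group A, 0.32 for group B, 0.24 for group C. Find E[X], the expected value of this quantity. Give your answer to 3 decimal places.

9.316

Component means — A: 11.9; B: 10.8; C: 2.6.
E[X] = 0.44·11.9 + 0.32·10.8 + 0.24·2.6 = 9.316.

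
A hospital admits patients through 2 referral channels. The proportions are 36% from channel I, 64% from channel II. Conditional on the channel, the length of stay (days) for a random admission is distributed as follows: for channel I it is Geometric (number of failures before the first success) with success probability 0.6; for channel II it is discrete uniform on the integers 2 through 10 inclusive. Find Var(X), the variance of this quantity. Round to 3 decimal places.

Per component, I: μ=0.666667, E[X²]=1.55556; II: μ=6, E[X²]=42.6667.
E[X] = 0.36·0.666667 + 0.64·6 = 4.08.
E[X²] = 0.36·1.55556 + 0.64·42.6667 = 27.8667.
Var(X) = E[X²] − (E[X])² = 27.8667 − 16.6464 = 11.2203.

11.220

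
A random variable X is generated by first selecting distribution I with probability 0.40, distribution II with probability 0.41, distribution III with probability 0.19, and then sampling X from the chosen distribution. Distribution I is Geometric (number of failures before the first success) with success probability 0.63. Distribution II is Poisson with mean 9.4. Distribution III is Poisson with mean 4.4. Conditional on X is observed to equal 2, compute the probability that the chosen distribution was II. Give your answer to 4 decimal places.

Likelihoods P(X=2 | ·): I: 0.086247; II: 0.00365475; III: 0.118845.
Posterior ∝ prior × likelihood. Numerator for II: 0.41·0.00365475 = 0.00149845.
Normalizing constant: 0.4·0.086247 + 0.41·0.00365475 + 0.19·0.118845 = 0.0585777.
P(II | observation) = 0.00149845 / 0.0585777 = 0.0255805.

0.0256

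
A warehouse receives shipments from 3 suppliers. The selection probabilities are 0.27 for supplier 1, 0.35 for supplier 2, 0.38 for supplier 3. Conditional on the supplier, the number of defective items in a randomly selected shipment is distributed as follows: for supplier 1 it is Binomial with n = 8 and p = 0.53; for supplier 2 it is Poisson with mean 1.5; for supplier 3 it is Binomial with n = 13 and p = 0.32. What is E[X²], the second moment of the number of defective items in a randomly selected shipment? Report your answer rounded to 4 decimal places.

For each component E[X²] = Var + (mean)², giving 1: 19.9704; 2: 3.75; 3: 20.1344.
Overall E[X²] = 0.27·19.9704 + 0.35·3.75 + 0.38·20.1344 = 14.3556.

14.3556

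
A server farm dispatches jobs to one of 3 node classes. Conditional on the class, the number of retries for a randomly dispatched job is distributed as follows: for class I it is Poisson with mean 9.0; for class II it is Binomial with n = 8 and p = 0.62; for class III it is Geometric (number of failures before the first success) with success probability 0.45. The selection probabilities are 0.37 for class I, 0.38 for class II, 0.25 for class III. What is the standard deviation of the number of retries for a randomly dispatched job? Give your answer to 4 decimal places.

3.7340

Per component, I: μ=9, E[X²]=90; II: μ=4.96, E[X²]=26.4864; III: μ=1.22222, E[X²]=4.20988.
E[X] = 0.37·9 + 0.38·4.96 + 0.25·1.22222 = 5.52036.
E[X²] = 0.37·90 + 0.38·26.4864 + 0.25·4.20988 = 44.4173.
Var(X) = E[X²] − (E[X])² = 44.4173 − 30.4743 = 13.943.
SD(X) = √13.943 = 3.73403.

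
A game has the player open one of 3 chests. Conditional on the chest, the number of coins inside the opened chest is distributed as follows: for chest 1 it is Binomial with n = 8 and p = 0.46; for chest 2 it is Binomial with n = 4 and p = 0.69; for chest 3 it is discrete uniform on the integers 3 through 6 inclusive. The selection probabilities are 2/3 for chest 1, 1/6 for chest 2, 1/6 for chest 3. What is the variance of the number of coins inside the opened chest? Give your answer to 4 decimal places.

1.9286

Per component, 1: μ=3.68, E[X²]=15.5296; 2: μ=2.76, E[X²]=8.4732; 3: μ=4.5, E[X²]=21.5.
E[X] = 0.666667·3.68 + 0.166667·2.76 + 0.166667·4.5 = 3.66333.
E[X²] = 0.666667·15.5296 + 0.166667·8.4732 + 0.166667·21.5 = 15.3486.
Var(X) = E[X²] − (E[X])² = 15.3486 − 13.42 = 1.92859.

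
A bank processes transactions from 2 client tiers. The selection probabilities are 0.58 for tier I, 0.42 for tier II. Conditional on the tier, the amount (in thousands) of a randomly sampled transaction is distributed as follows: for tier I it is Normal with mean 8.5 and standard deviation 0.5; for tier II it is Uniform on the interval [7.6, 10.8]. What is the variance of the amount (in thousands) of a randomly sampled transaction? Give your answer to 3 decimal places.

Per component, I: μ=8.5, E[X²]=72.5; II: μ=9.2, E[X²]=85.4933.
E[X] = 0.58·8.5 + 0.42·9.2 = 8.794.
E[X²] = 0.58·72.5 + 0.42·85.4933 = 77.9572.
Var(X) = E[X²] − (E[X])² = 77.9572 − 77.3344 = 0.622764.

0.623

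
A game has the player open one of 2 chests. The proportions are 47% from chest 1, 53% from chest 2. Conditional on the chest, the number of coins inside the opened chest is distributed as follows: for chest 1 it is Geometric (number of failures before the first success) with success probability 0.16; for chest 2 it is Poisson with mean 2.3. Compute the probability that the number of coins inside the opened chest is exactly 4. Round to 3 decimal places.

Conditional on each chest, P(X = 4): 1: 0.0796594; 2: 0.116902.
By total probability, P(X = 4) = 0.47·0.0796594 + 0.53·0.116902 = 0.0993981.

0.099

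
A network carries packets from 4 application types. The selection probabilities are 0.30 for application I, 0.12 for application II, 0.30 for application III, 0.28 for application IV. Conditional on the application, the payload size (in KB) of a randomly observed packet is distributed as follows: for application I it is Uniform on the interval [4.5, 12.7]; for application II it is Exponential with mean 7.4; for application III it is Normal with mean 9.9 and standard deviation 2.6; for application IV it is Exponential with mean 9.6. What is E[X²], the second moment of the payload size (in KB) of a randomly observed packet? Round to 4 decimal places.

For each component E[X²] = Var + (mean)², giving I: 79.5633; II: 109.52; III: 104.77; IV: 184.32.
Overall E[X²] = 0.3·79.5633 + 0.12·109.52 + 0.3·104.77 + 0.28·184.32 = 120.052.

120.0520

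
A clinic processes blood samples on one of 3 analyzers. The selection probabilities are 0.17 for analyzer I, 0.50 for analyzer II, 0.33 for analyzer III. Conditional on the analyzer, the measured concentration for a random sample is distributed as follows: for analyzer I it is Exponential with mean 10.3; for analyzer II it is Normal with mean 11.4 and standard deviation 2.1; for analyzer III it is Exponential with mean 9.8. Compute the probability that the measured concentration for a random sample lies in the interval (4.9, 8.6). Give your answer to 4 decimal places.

0.1399

Conditional on each analyzer, P(4.9 < X < 8.6): I: 0.187537; II: 0.0902279; III: 0.190731.
By total probability, P(4.9 < X < 8.6) = 0.17·0.187537 + 0.5·0.0902279 + 0.33·0.190731 = 0.139936.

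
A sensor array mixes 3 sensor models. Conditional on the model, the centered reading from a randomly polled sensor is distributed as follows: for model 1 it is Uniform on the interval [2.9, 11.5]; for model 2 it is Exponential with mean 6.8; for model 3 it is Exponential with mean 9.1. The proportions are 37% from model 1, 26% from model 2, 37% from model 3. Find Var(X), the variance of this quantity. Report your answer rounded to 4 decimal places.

45.9610

Per component, 1: μ=7.2, E[X²]=58.0033; 2: μ=6.8, E[X²]=92.48; 3: μ=9.1, E[X²]=165.62.
E[X] = 0.37·7.2 + 0.26·6.8 + 0.37·9.1 = 7.799.
E[X²] = 0.37·58.0033 + 0.26·92.48 + 0.37·165.62 = 106.785.
Var(X) = E[X²] − (E[X])² = 106.785 − 60.8244 = 45.961.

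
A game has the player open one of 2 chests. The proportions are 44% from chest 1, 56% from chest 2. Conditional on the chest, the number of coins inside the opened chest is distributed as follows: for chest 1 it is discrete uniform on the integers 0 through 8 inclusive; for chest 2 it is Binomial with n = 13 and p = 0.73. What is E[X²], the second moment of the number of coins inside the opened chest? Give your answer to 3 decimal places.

For each component E[X²] = Var + (mean)², giving 1: 22.6667; 2: 92.6224.
Overall E[X²] = 0.44·22.6667 + 0.56·92.6224 = 61.8419.

61.842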